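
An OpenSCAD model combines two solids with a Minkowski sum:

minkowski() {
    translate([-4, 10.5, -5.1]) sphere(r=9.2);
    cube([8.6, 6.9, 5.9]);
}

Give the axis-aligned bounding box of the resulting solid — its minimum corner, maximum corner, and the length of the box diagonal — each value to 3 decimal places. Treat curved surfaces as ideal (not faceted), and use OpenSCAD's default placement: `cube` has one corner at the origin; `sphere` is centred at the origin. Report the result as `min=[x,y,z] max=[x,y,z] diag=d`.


A = translate([-4, 10.5, -5.1]) sphere(r=9.2) → bbox [-13.2,1.3,-14.3] .. [5.2,19.7,4.1]
B = cube([8.6, 6.9, 5.9]) → bbox [0,0,0] .. [8.6,6.9,5.9]
lo = A.lo+B.lo = [-13.2+0, 1.3+0, -14.3+0] = [-13.200,1.300,-14.300]
hi = A.hi+B.hi = [5.2+8.6, 19.7+6.9, 4.1+5.9] = [13.800,26.600,10.000]
diag = √(27²+25.3²+24.3²) = √1959.58 = 44.267

min=[-13.200,1.300,-14.300] max=[13.800,26.600,10.000] diag=44.267


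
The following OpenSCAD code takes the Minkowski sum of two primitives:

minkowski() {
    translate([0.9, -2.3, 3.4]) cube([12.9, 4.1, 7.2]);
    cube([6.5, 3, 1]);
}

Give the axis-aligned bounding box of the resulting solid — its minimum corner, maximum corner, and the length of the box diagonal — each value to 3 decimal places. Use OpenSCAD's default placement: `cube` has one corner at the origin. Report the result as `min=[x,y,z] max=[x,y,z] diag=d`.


A = translate([0.9, -2.3, 3.4]) cube([12.9, 4.1, 7.2]) → bbox [0.9,-2.3,3.4] .. [13.8,1.8,10.6]
B = cube([6.5, 3, 1]) → bbox [0,0,0] .. [6.5,3,1]
lo = A.lo+B.lo = [0.9+0, -2.3+0, 3.4+0] = [0.900,-2.300,3.400]
hi = A.hi+B.hi = [13.8+6.5, 1.8+3, 10.6+1] = [20.300,4.800,11.600]
diag = √(19.4²+7.1²+8.2²) = √494.01 = 22.226

min=[0.900,-2.300,3.400] max=[20.300,4.800,11.600] diag=22.226


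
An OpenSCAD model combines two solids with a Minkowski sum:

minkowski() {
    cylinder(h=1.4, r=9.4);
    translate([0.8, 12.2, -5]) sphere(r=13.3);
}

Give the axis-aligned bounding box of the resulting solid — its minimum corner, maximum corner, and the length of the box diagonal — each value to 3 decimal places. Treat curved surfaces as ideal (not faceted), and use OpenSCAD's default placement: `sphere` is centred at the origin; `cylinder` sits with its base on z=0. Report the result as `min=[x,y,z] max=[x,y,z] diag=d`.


A = translate([0.8, 12.2, -5]) sphere(r=13.3) → bbox [-12.5,-1.1,-18.3] .. [14.1,25.5,8.3]
B = cylinder(h=1.4, r=9.4) → bbox [-9.4,-9.4,0] .. [9.4,9.4,1.4]
lo = A.lo+B.lo = [-12.5-9.4, -1.1-9.4, -18.3+0] = [-21.900,-10.500,-18.300]
hi = A.hi+B.hi = [14.1+9.4, 25.5+9.4, 8.3+1.4] = [23.500,34.900,9.700]
diag = √(45.4²+45.4²+28²) = √4906.32 = 70.045

min=[-21.900,-10.500,-18.300] max=[23.500,34.900,9.700] diag=70.045


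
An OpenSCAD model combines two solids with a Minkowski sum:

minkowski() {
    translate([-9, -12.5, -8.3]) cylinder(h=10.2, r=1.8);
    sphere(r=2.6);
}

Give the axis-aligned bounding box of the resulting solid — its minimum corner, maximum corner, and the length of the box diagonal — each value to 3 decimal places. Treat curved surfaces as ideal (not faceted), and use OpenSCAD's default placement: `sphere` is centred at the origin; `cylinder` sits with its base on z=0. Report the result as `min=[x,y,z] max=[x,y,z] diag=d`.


A = translate([-9, -12.5, -8.3]) cylinder(h=10.2, r=1.8) → bbox [-10.8,-14.3,-8.3] .. [-7.2,-10.7,1.9]
B = sphere(r=2.6) → bbox [-2.6,-2.6,-2.6] .. [2.6,2.6,2.6]
lo = A.lo+B.lo = [-10.8-2.6, -14.3-2.6, -8.3-2.6] = [-13.400,-16.900,-10.900]
hi = A.hi+B.hi = [-7.2+2.6, -10.7+2.6, 1.9+2.6] = [-4.600,-8.100,4.500]
diag = √(8.8²+8.8²+15.4²) = √392.04 = 19.800

min=[-13.400,-16.900,-10.900] max=[-4.600,-8.100,4.500] diag=19.800


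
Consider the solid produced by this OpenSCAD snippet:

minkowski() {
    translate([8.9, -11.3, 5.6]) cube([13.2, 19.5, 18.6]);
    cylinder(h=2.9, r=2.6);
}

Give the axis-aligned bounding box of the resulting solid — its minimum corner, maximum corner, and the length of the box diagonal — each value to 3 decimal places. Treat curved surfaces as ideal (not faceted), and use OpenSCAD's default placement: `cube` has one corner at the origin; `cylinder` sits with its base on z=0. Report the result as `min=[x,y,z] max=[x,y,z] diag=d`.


min=[6.300,-13.900,5.600] max=[24.700,10.800,27.100] diag=37.562

A = translate([8.9, -11.3, 5.6]) cube([13.2, 19.5, 18.6]) → bbox [8.9,-11.3,5.6] .. [22.1,8.2,24.2]
B = cylinder(h=2.9, r=2.6) → bbox [-2.6,-2.6,0] .. [2.6,2.6,2.9]
lo = A.lo+B.lo = [8.9-2.6, -11.3-2.6, 5.6+0] = [6.300,-13.900,5.600]
hi = A.hi+B.hi = [22.1+2.6, 8.2+2.6, 24.2+2.9] = [24.700,10.800,27.100]
diag = √(18.4²+24.7²+21.5²) = √1410.9 = 37.562


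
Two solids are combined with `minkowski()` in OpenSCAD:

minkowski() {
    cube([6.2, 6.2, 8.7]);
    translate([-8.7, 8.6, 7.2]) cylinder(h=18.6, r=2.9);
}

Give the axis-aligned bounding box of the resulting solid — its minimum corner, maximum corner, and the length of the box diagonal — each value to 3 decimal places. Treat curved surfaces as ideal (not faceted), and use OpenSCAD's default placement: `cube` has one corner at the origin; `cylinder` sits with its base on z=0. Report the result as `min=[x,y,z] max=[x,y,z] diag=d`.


min=[-11.600,5.700,7.200] max=[0.400,17.700,34.500] diag=32.145

A = translate([-8.7, 8.6, 7.2]) cylinder(h=18.6, r=2.9) → bbox [-11.6,5.7,7.2] .. [-5.8,11.5,25.8]
B = cube([6.2, 6.2, 8.7]) → bbox [0,0,0] .. [6.2,6.2,8.7]
lo = A.lo+B.lo = [-11.6+0, 5.7+0, 7.2+0] = [-11.600,5.700,7.200]
hi = A.hi+B.hi = [-5.8+6.2, 11.5+6.2, 25.8+8.7] = [0.400,17.700,34.500]
diag = √(12²+12²+27.3²) = √1033.29 = 32.145


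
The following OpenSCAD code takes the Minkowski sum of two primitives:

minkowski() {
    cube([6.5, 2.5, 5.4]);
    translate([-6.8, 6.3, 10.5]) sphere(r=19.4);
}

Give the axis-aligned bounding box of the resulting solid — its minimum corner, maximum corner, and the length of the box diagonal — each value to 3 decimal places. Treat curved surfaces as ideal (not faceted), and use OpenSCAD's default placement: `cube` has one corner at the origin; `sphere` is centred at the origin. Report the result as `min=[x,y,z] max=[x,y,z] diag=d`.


min=[-26.200,-13.100,-8.900] max=[19.100,28.200,35.300] diag=75.574

A = translate([-6.8, 6.3, 10.5]) sphere(r=19.4) → bbox [-26.2,-13.1,-8.9] .. [12.6,25.7,29.9]
B = cube([6.5, 2.5, 5.4]) → bbox [0,0,0] .. [6.5,2.5,5.4]
lo = A.lo+B.lo = [-26.2+0, -13.1+0, -8.9+0] = [-26.200,-13.100,-8.900]
hi = A.hi+B.hi = [12.6+6.5, 25.7+2.5, 29.9+5.4] = [19.100,28.200,35.300]
diag = √(45.3²+41.3²+44.2²) = √5711.42 = 75.574


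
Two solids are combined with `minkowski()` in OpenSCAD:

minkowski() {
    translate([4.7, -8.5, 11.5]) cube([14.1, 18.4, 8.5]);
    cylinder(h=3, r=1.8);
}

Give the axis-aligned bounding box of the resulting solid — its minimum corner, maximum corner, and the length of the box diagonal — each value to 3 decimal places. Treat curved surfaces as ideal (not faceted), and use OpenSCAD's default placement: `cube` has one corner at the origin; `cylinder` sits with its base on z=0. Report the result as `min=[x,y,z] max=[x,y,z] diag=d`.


min=[2.900,-10.300,11.500] max=[20.600,11.700,23.000] diag=30.488

A = translate([4.7, -8.5, 11.5]) cube([14.1, 18.4, 8.5]) → bbox [4.7,-8.5,11.5] .. [18.8,9.9,20]
B = cylinder(h=3, r=1.8) → bbox [-1.8,-1.8,0] .. [1.8,1.8,3]
lo = A.lo+B.lo = [4.7-1.8, -8.5-1.8, 11.5+0] = [2.900,-10.300,11.500]
hi = A.hi+B.hi = [18.8+1.8, 9.9+1.8, 20+3] = [20.600,11.700,23.000]
diag = √(17.7²+22²+11.5²) = √929.54 = 30.488


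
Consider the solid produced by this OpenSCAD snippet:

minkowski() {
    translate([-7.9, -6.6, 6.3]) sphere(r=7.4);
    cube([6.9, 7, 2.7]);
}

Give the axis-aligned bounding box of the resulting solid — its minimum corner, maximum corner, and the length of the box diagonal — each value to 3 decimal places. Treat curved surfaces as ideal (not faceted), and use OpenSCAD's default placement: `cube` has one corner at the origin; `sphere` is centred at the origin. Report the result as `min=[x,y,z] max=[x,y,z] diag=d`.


A = translate([-7.9, -6.6, 6.3]) sphere(r=7.4) → bbox [-15.3,-14,-1.1] .. [-0.5,0.8,13.7]
B = cube([6.9, 7, 2.7]) → bbox [0,0,0] .. [6.9,7,2.7]
lo = A.lo+B.lo = [-15.3+0, -14+0, -1.1+0] = [-15.300,-14.000,-1.100]
hi = A.hi+B.hi = [-0.5+6.9, 0.8+7, 13.7+2.7] = [6.400,7.800,16.400]
diag = √(21.7²+21.8²+17.5²) = √1252.38 = 35.389

min=[-15.300,-14.000,-1.100] max=[6.400,7.800,16.400] diag=35.389


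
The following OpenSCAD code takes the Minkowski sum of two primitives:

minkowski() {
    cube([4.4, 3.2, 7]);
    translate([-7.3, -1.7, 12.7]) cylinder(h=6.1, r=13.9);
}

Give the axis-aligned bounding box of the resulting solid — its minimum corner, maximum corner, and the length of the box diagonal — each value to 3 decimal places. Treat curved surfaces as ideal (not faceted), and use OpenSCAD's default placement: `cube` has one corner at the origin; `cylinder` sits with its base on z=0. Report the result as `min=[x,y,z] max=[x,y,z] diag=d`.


min=[-21.200,-15.600,12.700] max=[11.000,15.400,25.800] diag=46.577

A = translate([-7.3, -1.7, 12.7]) cylinder(h=6.1, r=13.9) → bbox [-21.2,-15.6,12.7] .. [6.6,12.2,18.8]
B = cube([4.4, 3.2, 7]) → bbox [0,0,0] .. [4.4,3.2,7]
lo = A.lo+B.lo = [-21.2+0, -15.6+0, 12.7+0] = [-21.200,-15.600,12.700]
hi = A.hi+B.hi = [6.6+4.4, 12.2+3.2, 18.8+7] = [11.000,15.400,25.800]
diag = √(32.2²+31²+13.1²) = √2169.45 = 46.577


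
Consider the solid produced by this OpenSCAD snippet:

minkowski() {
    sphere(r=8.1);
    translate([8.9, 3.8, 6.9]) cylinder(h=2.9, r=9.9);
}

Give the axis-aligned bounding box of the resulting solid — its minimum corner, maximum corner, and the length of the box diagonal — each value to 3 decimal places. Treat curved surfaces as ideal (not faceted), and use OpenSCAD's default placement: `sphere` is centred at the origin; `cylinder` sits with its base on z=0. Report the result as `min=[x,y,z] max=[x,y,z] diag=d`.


A = translate([8.9, 3.8, 6.9]) cylinder(h=2.9, r=9.9) → bbox [-1,-6.1,6.9] .. [18.8,13.7,9.8]
B = sphere(r=8.1) → bbox [-8.1,-8.1,-8.1] .. [8.1,8.1,8.1]
lo = A.lo+B.lo = [-1-8.1, -6.1-8.1, 6.9-8.1] = [-9.100,-14.200,-1.200]
hi = A.hi+B.hi = [18.8+8.1, 13.7+8.1, 9.8+8.1] = [26.900,21.800,17.900]
diag = √(36²+36²+19.1²) = √2956.81 = 54.377

min=[-9.100,-14.200,-1.200] max=[26.900,21.800,17.900] diag=54.377


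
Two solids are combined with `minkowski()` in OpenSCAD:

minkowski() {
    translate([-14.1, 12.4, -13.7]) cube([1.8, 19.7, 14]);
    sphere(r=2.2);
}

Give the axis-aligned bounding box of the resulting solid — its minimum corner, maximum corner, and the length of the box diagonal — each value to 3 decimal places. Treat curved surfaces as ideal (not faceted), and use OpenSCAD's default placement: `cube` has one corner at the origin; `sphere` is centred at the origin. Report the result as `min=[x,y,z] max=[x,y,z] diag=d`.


A = translate([-14.1, 12.4, -13.7]) cube([1.8, 19.7, 14]) → bbox [-14.1,12.4,-13.7] .. [-12.3,32.1,0.3]
B = sphere(r=2.2) → bbox [-2.2,-2.2,-2.2] .. [2.2,2.2,2.2]
lo = A.lo+B.lo = [-14.1-2.2, 12.4-2.2, -13.7-2.2] = [-16.300,10.200,-15.900]
hi = A.hi+B.hi = [-12.3+2.2, 32.1+2.2, 0.3+2.2] = [-10.100,34.300,2.500]
diag = √(6.2²+24.1²+18.4²) = √957.81 = 30.949

min=[-16.300,10.200,-15.900] max=[-10.100,34.300,2.500] diag=30.949


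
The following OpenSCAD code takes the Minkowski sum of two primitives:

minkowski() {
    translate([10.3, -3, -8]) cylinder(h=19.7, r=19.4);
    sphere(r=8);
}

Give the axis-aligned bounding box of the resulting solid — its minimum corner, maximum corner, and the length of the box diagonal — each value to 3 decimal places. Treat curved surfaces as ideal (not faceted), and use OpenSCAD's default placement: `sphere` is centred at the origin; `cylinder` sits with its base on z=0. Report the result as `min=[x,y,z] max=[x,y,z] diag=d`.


A = translate([10.3, -3, -8]) cylinder(h=19.7, r=19.4) → bbox [-9.1,-22.4,-8] .. [29.7,16.4,11.7]
B = sphere(r=8) → bbox [-8,-8,-8] .. [8,8,8]
lo = A.lo+B.lo = [-9.1-8, -22.4-8, -8-8] = [-17.100,-30.400,-16.000]
hi = A.hi+B.hi = [29.7+8, 16.4+8, 11.7+8] = [37.700,24.400,19.700]
diag = √(54.8²+54.8²+35.7²) = √7280.57 = 85.326

min=[-17.100,-30.400,-16.000] max=[37.700,24.400,19.700] diag=85.326


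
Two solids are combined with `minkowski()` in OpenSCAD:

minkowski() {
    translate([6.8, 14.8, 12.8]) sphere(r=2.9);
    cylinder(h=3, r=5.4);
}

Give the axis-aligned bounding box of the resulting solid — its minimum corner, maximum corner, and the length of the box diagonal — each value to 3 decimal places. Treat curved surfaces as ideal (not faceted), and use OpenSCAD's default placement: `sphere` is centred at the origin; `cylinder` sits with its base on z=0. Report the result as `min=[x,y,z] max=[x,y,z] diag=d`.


A = translate([6.8, 14.8, 12.8]) sphere(r=2.9) → bbox [3.9,11.9,9.9] .. [9.7,17.7,15.7]
B = cylinder(h=3, r=5.4) → bbox [-5.4,-5.4,0] .. [5.4,5.4,3]
lo = A.lo+B.lo = [3.9-5.4, 11.9-5.4, 9.9+0] = [-1.500,6.500,9.900]
hi = A.hi+B.hi = [9.7+5.4, 17.7+5.4, 15.7+3] = [15.100,23.100,18.700]
diag = √(16.6²+16.6²+8.8²) = √628.56 = 25.071

min=[-1.500,6.500,9.900] max=[15.100,23.100,18.700] diag=25.071


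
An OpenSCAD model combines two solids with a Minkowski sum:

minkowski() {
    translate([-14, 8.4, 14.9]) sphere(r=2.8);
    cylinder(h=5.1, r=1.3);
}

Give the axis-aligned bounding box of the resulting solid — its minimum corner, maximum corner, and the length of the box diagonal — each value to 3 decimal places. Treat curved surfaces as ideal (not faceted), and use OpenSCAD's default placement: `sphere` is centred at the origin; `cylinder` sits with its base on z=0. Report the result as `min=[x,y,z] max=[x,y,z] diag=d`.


A = translate([-14, 8.4, 14.9]) sphere(r=2.8) → bbox [-16.8,5.6,12.1] .. [-11.2,11.2,17.7]
B = cylinder(h=5.1, r=1.3) → bbox [-1.3,-1.3,0] .. [1.3,1.3,5.1]
lo = A.lo+B.lo = [-16.8-1.3, 5.6-1.3, 12.1+0] = [-18.100,4.300,12.100]
hi = A.hi+B.hi = [-11.2+1.3, 11.2+1.3, 17.7+5.1] = [-9.900,12.500,22.800]
diag = √(8.2²+8.2²+10.7²) = √248.97 = 15.779

min=[-18.100,4.300,12.100] max=[-9.900,12.500,22.800] diag=15.779


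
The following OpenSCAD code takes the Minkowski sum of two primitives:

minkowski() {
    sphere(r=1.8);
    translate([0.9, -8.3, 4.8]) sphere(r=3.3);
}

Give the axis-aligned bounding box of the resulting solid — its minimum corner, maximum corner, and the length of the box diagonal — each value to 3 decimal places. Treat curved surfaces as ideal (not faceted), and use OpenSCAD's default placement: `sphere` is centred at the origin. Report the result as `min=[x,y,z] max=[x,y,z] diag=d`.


min=[-4.200,-13.400,-0.300] max=[6.000,-3.200,9.900] diag=17.667

A = translate([0.9, -8.3, 4.8]) sphere(r=3.3) → bbox [-2.4,-11.6,1.5] .. [4.2,-5,8.1]
B = sphere(r=1.8) → bbox [-1.8,-1.8,-1.8] .. [1.8,1.8,1.8]
lo = A.lo+B.lo = [-2.4-1.8, -11.6-1.8, 1.5-1.8] = [-4.200,-13.400,-0.300]
hi = A.hi+B.hi = [4.2+1.8, -5+1.8, 8.1+1.8] = [6.000,-3.200,9.900]
diag = √(10.2²+10.2²+10.2²) = √312.12 = 17.667


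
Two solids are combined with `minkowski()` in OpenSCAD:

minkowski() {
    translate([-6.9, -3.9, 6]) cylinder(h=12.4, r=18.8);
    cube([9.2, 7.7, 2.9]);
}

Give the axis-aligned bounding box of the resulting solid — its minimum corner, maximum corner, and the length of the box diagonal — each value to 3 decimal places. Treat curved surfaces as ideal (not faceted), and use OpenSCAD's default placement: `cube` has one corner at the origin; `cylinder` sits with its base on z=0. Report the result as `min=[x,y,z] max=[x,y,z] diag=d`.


A = translate([-6.9, -3.9, 6]) cylinder(h=12.4, r=18.8) → bbox [-25.7,-22.7,6] .. [11.9,14.9,18.4]
B = cube([9.2, 7.7, 2.9]) → bbox [0,0,0] .. [9.2,7.7,2.9]
lo = A.lo+B.lo = [-25.7+0, -22.7+0, 6+0] = [-25.700,-22.700,6.000]
hi = A.hi+B.hi = [11.9+9.2, 14.9+7.7, 18.4+2.9] = [21.100,22.600,21.300]
diag = √(46.8²+45.3²+15.3²) = √4476.42 = 66.906

min=[-25.700,-22.700,6.000] max=[21.100,22.600,21.300] diag=66.906


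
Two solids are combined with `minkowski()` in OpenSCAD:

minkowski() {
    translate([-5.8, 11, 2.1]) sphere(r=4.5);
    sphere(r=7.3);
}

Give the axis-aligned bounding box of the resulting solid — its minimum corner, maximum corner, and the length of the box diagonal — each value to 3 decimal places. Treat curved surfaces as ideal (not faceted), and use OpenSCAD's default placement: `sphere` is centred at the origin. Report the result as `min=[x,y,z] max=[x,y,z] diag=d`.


min=[-17.600,-0.800,-9.700] max=[6.000,22.800,13.900] diag=40.876

A = translate([-5.8, 11, 2.1]) sphere(r=4.5) → bbox [-10.3,6.5,-2.4] .. [-1.3,15.5,6.6]
B = sphere(r=7.3) → bbox [-7.3,-7.3,-7.3] .. [7.3,7.3,7.3]
lo = A.lo+B.lo = [-10.3-7.3, 6.5-7.3, -2.4-7.3] = [-17.600,-0.800,-9.700]
hi = A.hi+B.hi = [-1.3+7.3, 15.5+7.3, 6.6+7.3] = [6.000,22.800,13.900]
diag = √(23.6²+23.6²+23.6²) = √1670.88 = 40.876


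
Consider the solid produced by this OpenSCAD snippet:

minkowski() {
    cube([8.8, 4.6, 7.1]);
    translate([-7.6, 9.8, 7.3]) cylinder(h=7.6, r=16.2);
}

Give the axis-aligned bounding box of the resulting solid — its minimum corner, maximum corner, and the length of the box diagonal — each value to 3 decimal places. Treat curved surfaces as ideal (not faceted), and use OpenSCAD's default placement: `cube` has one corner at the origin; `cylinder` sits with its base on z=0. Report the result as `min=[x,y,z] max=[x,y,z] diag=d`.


min=[-23.800,-6.400,7.300] max=[17.400,30.600,22.000] diag=57.293

A = translate([-7.6, 9.8, 7.3]) cylinder(h=7.6, r=16.2) → bbox [-23.8,-6.4,7.3] .. [8.6,26,14.9]
B = cube([8.8, 4.6, 7.1]) → bbox [0,0,0] .. [8.8,4.6,7.1]
lo = A.lo+B.lo = [-23.8+0, -6.4+0, 7.3+0] = [-23.800,-6.400,7.300]
hi = A.hi+B.hi = [8.6+8.8, 26+4.6, 14.9+7.1] = [17.400,30.600,22.000]
diag = √(41.2²+37²+14.7²) = √3282.53 = 57.293


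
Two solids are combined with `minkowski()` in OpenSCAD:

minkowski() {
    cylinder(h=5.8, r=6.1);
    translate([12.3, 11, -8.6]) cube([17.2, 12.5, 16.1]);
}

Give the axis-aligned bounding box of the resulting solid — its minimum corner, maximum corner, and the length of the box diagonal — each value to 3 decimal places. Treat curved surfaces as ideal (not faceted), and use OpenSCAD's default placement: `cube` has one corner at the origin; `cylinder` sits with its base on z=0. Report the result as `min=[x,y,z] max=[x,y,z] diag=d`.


min=[6.200,4.900,-8.600] max=[35.600,29.600,13.300] diag=44.205

A = translate([12.3, 11, -8.6]) cube([17.2, 12.5, 16.1]) → bbox [12.3,11,-8.6] .. [29.5,23.5,7.5]
B = cylinder(h=5.8, r=6.1) → bbox [-6.1,-6.1,0] .. [6.1,6.1,5.8]
lo = A.lo+B.lo = [12.3-6.1, 11-6.1, -8.6+0] = [6.200,4.900,-8.600]
hi = A.hi+B.hi = [29.5+6.1, 23.5+6.1, 7.5+5.8] = [35.600,29.600,13.300]
diag = √(29.4²+24.7²+21.9²) = √1954.06 = 44.205


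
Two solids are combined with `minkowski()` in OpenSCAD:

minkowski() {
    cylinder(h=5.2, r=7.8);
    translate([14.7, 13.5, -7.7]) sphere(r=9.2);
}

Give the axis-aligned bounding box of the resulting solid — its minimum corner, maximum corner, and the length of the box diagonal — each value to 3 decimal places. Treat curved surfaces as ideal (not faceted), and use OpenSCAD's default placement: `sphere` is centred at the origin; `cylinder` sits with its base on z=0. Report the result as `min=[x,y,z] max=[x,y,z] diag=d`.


A = translate([14.7, 13.5, -7.7]) sphere(r=9.2) → bbox [5.5,4.3,-16.9] .. [23.9,22.7,1.5]
B = cylinder(h=5.2, r=7.8) → bbox [-7.8,-7.8,0] .. [7.8,7.8,5.2]
lo = A.lo+B.lo = [5.5-7.8, 4.3-7.8, -16.9+0] = [-2.300,-3.500,-16.900]
hi = A.hi+B.hi = [23.9+7.8, 22.7+7.8, 1.5+5.2] = [31.700,30.500,6.700]
diag = √(34²+34²+23.6²) = √2868.96 = 53.563

min=[-2.300,-3.500,-16.900] max=[31.700,30.500,6.700] diag=53.563


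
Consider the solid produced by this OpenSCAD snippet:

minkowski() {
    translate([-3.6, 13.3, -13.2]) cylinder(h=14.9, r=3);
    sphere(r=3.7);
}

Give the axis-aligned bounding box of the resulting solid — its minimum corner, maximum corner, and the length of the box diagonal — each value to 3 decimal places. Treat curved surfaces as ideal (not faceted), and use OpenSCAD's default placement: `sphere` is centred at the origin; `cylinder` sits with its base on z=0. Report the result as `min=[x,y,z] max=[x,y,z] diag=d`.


A = translate([-3.6, 13.3, -13.2]) cylinder(h=14.9, r=3) → bbox [-6.6,10.3,-13.2] .. [-0.6,16.3,1.7]
B = sphere(r=3.7) → bbox [-3.7,-3.7,-3.7] .. [3.7,3.7,3.7]
lo = A.lo+B.lo = [-6.6-3.7, 10.3-3.7, -13.2-3.7] = [-10.300,6.600,-16.900]
hi = A.hi+B.hi = [-0.6+3.7, 16.3+3.7, 1.7+3.7] = [3.100,20.000,5.400]
diag = √(13.4²+13.4²+22.3²) = √856.41 = 29.264

min=[-10.300,6.600,-16.900] max=[3.100,20.000,5.400] diag=29.264


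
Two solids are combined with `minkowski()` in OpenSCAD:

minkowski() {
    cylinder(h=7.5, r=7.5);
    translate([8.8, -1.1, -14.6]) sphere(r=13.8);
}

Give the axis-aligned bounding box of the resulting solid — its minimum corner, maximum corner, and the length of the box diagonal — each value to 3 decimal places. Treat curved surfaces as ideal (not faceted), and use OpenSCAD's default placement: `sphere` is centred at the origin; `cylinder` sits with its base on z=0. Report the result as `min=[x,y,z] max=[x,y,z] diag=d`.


min=[-12.500,-22.400,-28.400] max=[30.100,20.200,6.700] diag=69.725

A = translate([8.8, -1.1, -14.6]) sphere(r=13.8) → bbox [-5,-14.9,-28.4] .. [22.6,12.7,-0.8]
B = cylinder(h=7.5, r=7.5) → bbox [-7.5,-7.5,0] .. [7.5,7.5,7.5]
lo = A.lo+B.lo = [-5-7.5, -14.9-7.5, -28.4+0] = [-12.500,-22.400,-28.400]
hi = A.hi+B.hi = [22.6+7.5, 12.7+7.5, -0.8+7.5] = [30.100,20.200,6.700]
diag = √(42.6²+42.6²+35.1²) = √4861.53 = 69.725


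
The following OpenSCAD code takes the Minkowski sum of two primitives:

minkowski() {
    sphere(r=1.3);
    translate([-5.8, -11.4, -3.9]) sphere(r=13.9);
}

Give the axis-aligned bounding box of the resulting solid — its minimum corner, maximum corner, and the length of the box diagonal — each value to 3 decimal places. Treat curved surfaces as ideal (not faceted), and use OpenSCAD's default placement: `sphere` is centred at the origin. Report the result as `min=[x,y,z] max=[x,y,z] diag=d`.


min=[-21.000,-26.600,-19.100] max=[9.400,3.800,11.300] diag=52.654

A = translate([-5.8, -11.4, -3.9]) sphere(r=13.9) → bbox [-19.7,-25.3,-17.8] .. [8.1,2.5,10]
B = sphere(r=1.3) → bbox [-1.3,-1.3,-1.3] .. [1.3,1.3,1.3]
lo = A.lo+B.lo = [-19.7-1.3, -25.3-1.3, -17.8-1.3] = [-21.000,-26.600,-19.100]
hi = A.hi+B.hi = [8.1+1.3, 2.5+1.3, 10+1.3] = [9.400,3.800,11.300]
diag = √(30.4²+30.4²+30.4²) = √2772.48 = 52.654


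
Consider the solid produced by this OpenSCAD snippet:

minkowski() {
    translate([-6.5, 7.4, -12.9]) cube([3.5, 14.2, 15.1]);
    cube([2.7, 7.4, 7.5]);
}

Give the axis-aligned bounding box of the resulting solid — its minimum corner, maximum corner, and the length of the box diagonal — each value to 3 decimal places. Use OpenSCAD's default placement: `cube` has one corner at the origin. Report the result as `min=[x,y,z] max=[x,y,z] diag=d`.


A = translate([-6.5, 7.4, -12.9]) cube([3.5, 14.2, 15.1]) → bbox [-6.5,7.4,-12.9] .. [-3,21.6,2.2]
B = cube([2.7, 7.4, 7.5]) → bbox [0,0,0] .. [2.7,7.4,7.5]
lo = A.lo+B.lo = [-6.5+0, 7.4+0, -12.9+0] = [-6.500,7.400,-12.900]
hi = A.hi+B.hi = [-3+2.7, 21.6+7.4, 2.2+7.5] = [-0.300,29.000,9.700]
diag = √(6.2²+21.6²+22.6²) = √1015.76 = 31.871

min=[-6.500,7.400,-12.900] max=[-0.300,29.000,9.700] diag=31.871


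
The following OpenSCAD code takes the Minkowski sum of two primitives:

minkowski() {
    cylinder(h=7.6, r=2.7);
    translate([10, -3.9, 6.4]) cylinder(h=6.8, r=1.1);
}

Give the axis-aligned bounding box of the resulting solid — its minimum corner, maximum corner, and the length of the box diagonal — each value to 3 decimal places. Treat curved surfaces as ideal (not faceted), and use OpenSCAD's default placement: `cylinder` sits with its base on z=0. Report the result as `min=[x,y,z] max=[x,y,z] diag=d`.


A = translate([10, -3.9, 6.4]) cylinder(h=6.8, r=1.1) → bbox [8.9,-5,6.4] .. [11.1,-2.8,13.2]
B = cylinder(h=7.6, r=2.7) → bbox [-2.7,-2.7,0] .. [2.7,2.7,7.6]
lo = A.lo+B.lo = [8.9-2.7, -5-2.7, 6.4+0] = [6.200,-7.700,6.400]
hi = A.hi+B.hi = [11.1+2.7, -2.8+2.7, 13.2+7.6] = [13.800,-0.100,20.800]
diag = √(7.6²+7.6²+14.4²) = √322.88 = 17.969

min=[6.200,-7.700,6.400] max=[13.800,-0.100,20.800] diag=17.969


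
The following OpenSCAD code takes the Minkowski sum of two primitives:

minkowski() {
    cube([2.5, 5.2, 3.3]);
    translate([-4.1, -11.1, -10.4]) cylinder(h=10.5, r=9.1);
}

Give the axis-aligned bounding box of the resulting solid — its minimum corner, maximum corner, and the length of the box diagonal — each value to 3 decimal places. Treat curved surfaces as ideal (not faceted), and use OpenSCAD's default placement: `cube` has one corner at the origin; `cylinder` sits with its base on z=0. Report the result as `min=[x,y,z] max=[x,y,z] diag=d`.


min=[-13.200,-20.200,-10.400] max=[7.500,3.200,3.400] diag=34.154

A = translate([-4.1, -11.1, -10.4]) cylinder(h=10.5, r=9.1) → bbox [-13.2,-20.2,-10.4] .. [5,-2,0.1]
B = cube([2.5, 5.2, 3.3]) → bbox [0,0,0] .. [2.5,5.2,3.3]
lo = A.lo+B.lo = [-13.2+0, -20.2+0, -10.4+0] = [-13.200,-20.200,-10.400]
hi = A.hi+B.hi = [5+2.5, -2+5.2, 0.1+3.3] = [7.500,3.200,3.400]
diag = √(20.7²+23.4²+13.8²) = √1166.49 = 34.154


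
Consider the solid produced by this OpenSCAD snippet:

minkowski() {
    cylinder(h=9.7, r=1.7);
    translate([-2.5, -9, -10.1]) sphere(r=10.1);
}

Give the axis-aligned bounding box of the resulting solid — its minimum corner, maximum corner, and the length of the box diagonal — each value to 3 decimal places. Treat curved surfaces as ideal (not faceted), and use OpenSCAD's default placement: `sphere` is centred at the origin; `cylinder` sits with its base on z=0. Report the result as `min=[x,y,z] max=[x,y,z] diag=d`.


min=[-14.300,-20.800,-20.200] max=[9.300,2.800,9.700] diag=44.810

A = translate([-2.5, -9, -10.1]) sphere(r=10.1) → bbox [-12.6,-19.1,-20.2] .. [7.6,1.1,0]
B = cylinder(h=9.7, r=1.7) → bbox [-1.7,-1.7,0] .. [1.7,1.7,9.7]
lo = A.lo+B.lo = [-12.6-1.7, -19.1-1.7, -20.2+0] = [-14.300,-20.800,-20.200]
hi = A.hi+B.hi = [7.6+1.7, 1.1+1.7, 0+9.7] = [9.300,2.800,9.700]
diag = √(23.6²+23.6²+29.9²) = √2007.93 = 44.810


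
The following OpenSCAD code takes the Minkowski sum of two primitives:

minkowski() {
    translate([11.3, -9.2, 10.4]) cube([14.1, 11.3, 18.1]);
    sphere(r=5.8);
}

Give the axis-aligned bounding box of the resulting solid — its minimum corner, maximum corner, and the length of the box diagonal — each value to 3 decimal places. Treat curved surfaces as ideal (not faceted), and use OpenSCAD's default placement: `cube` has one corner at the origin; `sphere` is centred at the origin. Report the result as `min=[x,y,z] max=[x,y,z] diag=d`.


min=[5.500,-15.000,4.600] max=[31.200,7.900,34.300] diag=45.464

A = translate([11.3, -9.2, 10.4]) cube([14.1, 11.3, 18.1]) → bbox [11.3,-9.2,10.4] .. [25.4,2.1,28.5]
B = sphere(r=5.8) → bbox [-5.8,-5.8,-5.8] .. [5.8,5.8,5.8]
lo = A.lo+B.lo = [11.3-5.8, -9.2-5.8, 10.4-5.8] = [5.500,-15.000,4.600]
hi = A.hi+B.hi = [25.4+5.8, 2.1+5.8, 28.5+5.8] = [31.200,7.900,34.300]
diag = √(25.7²+22.9²+29.7²) = √2066.99 = 45.464


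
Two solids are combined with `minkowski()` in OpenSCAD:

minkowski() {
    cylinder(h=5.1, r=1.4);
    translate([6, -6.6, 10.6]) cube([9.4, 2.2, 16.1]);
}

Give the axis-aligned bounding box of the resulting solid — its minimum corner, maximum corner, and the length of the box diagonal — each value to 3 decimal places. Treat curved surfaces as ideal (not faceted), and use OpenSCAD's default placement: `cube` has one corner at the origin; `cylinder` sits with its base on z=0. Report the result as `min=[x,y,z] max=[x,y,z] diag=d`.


min=[4.600,-8.000,10.600] max=[16.800,-3.000,31.800] diag=24.966

A = translate([6, -6.6, 10.6]) cube([9.4, 2.2, 16.1]) → bbox [6,-6.6,10.6] .. [15.4,-4.4,26.7]
B = cylinder(h=5.1, r=1.4) → bbox [-1.4,-1.4,0] .. [1.4,1.4,5.1]
lo = A.lo+B.lo = [6-1.4, -6.6-1.4, 10.6+0] = [4.600,-8.000,10.600]
hi = A.hi+B.hi = [15.4+1.4, -4.4+1.4, 26.7+5.1] = [16.800,-3.000,31.800]
diag = √(12.2²+5²+21.2²) = √623.28 = 24.966


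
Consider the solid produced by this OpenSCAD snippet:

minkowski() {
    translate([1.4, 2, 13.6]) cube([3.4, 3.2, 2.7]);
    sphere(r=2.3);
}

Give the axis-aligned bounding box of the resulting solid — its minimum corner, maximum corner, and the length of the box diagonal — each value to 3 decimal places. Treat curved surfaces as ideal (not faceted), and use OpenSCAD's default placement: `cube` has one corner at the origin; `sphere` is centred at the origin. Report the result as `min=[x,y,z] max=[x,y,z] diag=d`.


A = translate([1.4, 2, 13.6]) cube([3.4, 3.2, 2.7]) → bbox [1.4,2,13.6] .. [4.8,5.2,16.3]
B = sphere(r=2.3) → bbox [-2.3,-2.3,-2.3] .. [2.3,2.3,2.3]
lo = A.lo+B.lo = [1.4-2.3, 2-2.3, 13.6-2.3] = [-0.900,-0.300,11.300]
hi = A.hi+B.hi = [4.8+2.3, 5.2+2.3, 16.3+2.3] = [7.100,7.500,18.600]
diag = √(8²+7.8²+7.3²) = √178.13 = 13.347

min=[-0.900,-0.300,11.300] max=[7.100,7.500,18.600] diag=13.347


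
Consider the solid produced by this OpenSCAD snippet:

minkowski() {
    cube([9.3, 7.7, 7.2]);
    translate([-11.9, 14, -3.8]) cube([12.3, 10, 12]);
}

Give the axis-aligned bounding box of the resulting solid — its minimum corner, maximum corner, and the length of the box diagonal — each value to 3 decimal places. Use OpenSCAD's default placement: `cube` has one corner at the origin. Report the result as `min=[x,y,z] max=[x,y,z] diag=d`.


A = translate([-11.9, 14, -3.8]) cube([12.3, 10, 12]) → bbox [-11.9,14,-3.8] .. [0.4,24,8.2]
B = cube([9.3, 7.7, 7.2]) → bbox [0,0,0] .. [9.3,7.7,7.2]
lo = A.lo+B.lo = [-11.9+0, 14+0, -3.8+0] = [-11.900,14.000,-3.800]
hi = A.hi+B.hi = [0.4+9.3, 24+7.7, 8.2+7.2] = [9.700,31.700,15.400]
diag = √(21.6²+17.7²+19.2²) = √1148.49 = 33.889

min=[-11.900,14.000,-3.800] max=[9.700,31.700,15.400] diag=33.889


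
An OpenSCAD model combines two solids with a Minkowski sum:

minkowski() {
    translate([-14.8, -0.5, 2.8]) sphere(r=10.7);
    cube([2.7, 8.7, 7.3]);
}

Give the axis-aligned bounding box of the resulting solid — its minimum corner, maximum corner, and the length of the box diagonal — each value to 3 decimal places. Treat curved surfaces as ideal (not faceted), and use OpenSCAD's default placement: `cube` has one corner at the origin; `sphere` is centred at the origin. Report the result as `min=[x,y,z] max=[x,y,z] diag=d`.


A = translate([-14.8, -0.5, 2.8]) sphere(r=10.7) → bbox [-25.5,-11.2,-7.9] .. [-4.1,10.2,13.5]
B = cube([2.7, 8.7, 7.3]) → bbox [0,0,0] .. [2.7,8.7,7.3]
lo = A.lo+B.lo = [-25.5+0, -11.2+0, -7.9+0] = [-25.500,-11.200,-7.900]
hi = A.hi+B.hi = [-4.1+2.7, 10.2+8.7, 13.5+7.3] = [-1.400,18.900,20.800]
diag = √(24.1²+30.1²+28.7²) = √2310.51 = 48.068

min=[-25.500,-11.200,-7.900] max=[-1.400,18.900,20.800] diag=48.068


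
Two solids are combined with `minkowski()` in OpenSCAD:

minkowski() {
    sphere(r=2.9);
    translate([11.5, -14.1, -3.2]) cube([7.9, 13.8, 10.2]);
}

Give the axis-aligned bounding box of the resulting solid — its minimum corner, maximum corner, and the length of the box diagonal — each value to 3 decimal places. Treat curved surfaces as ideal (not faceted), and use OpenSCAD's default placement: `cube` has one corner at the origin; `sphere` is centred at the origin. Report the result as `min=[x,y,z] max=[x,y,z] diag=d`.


min=[8.600,-17.000,-6.100] max=[22.300,2.600,9.900] diag=28.772

A = translate([11.5, -14.1, -3.2]) cube([7.9, 13.8, 10.2]) → bbox [11.5,-14.1,-3.2] .. [19.4,-0.3,7]
B = sphere(r=2.9) → bbox [-2.9,-2.9,-2.9] .. [2.9,2.9,2.9]
lo = A.lo+B.lo = [11.5-2.9, -14.1-2.9, -3.2-2.9] = [8.600,-17.000,-6.100]
hi = A.hi+B.hi = [19.4+2.9, -0.3+2.9, 7+2.9] = [22.300,2.600,9.900]
diag = √(13.7²+19.6²+16²) = √827.85 = 28.772


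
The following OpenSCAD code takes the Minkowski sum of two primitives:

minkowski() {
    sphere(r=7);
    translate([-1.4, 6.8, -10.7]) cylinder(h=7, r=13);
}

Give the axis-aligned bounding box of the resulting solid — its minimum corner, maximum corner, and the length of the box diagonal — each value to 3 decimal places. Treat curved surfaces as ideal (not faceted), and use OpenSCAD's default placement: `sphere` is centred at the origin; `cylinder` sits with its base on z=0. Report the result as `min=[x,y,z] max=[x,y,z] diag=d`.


A = translate([-1.4, 6.8, -10.7]) cylinder(h=7, r=13) → bbox [-14.4,-6.2,-10.7] .. [11.6,19.8,-3.7]
B = sphere(r=7) → bbox [-7,-7,-7] .. [7,7,7]
lo = A.lo+B.lo = [-14.4-7, -6.2-7, -10.7-7] = [-21.400,-13.200,-17.700]
hi = A.hi+B.hi = [11.6+7, 19.8+7, -3.7+7] = [18.600,26.800,3.300]
diag = √(40²+40²+21²) = √3641 = 60.341

min=[-21.400,-13.200,-17.700] max=[18.600,26.800,3.300] diag=60.341


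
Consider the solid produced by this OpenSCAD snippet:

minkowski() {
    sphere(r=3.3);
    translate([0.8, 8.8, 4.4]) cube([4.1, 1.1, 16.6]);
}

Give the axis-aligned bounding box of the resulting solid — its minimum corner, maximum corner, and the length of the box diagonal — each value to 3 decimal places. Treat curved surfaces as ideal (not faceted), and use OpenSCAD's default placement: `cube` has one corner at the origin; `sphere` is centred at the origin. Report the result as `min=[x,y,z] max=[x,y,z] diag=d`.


A = translate([0.8, 8.8, 4.4]) cube([4.1, 1.1, 16.6]) → bbox [0.8,8.8,4.4] .. [4.9,9.9,21]
B = sphere(r=3.3) → bbox [-3.3,-3.3,-3.3] .. [3.3,3.3,3.3]
lo = A.lo+B.lo = [0.8-3.3, 8.8-3.3, 4.4-3.3] = [-2.500,5.500,1.100]
hi = A.hi+B.hi = [4.9+3.3, 9.9+3.3, 21+3.3] = [8.200,13.200,24.300]
diag = √(10.7²+7.7²+23.2²) = √712.02 = 26.684

min=[-2.500,5.500,1.100] max=[8.200,13.200,24.300] diag=26.684


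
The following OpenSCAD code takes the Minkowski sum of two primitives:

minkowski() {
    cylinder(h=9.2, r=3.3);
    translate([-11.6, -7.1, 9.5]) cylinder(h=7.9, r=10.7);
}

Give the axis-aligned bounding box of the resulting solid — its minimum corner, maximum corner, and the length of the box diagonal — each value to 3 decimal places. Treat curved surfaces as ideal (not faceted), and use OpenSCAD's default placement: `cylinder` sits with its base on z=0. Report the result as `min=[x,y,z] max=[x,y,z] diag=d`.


min=[-25.600,-21.100,9.500] max=[2.400,6.900,26.600] diag=43.132

A = translate([-11.6, -7.1, 9.5]) cylinder(h=7.9, r=10.7) → bbox [-22.3,-17.8,9.5] .. [-0.9,3.6,17.4]
B = cylinder(h=9.2, r=3.3) → bbox [-3.3,-3.3,0] .. [3.3,3.3,9.2]
lo = A.lo+B.lo = [-22.3-3.3, -17.8-3.3, 9.5+0] = [-25.600,-21.100,9.500]
hi = A.hi+B.hi = [-0.9+3.3, 3.6+3.3, 17.4+9.2] = [2.400,6.900,26.600]
diag = √(28²+28²+17.1²) = √1860.41 = 43.132


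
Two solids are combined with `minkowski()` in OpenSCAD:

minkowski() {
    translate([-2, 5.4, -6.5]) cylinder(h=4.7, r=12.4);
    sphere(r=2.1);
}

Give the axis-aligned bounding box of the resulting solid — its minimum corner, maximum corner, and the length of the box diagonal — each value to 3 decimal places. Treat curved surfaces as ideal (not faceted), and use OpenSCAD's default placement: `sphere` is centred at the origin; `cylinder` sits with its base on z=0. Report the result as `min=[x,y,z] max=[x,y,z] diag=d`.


min=[-16.500,-9.100,-8.600] max=[12.500,19.900,0.300] diag=41.967

A = translate([-2, 5.4, -6.5]) cylinder(h=4.7, r=12.4) → bbox [-14.4,-7,-6.5] .. [10.4,17.8,-1.8]
B = sphere(r=2.1) → bbox [-2.1,-2.1,-2.1] .. [2.1,2.1,2.1]
lo = A.lo+B.lo = [-14.4-2.1, -7-2.1, -6.5-2.1] = [-16.500,-9.100,-8.600]
hi = A.hi+B.hi = [10.4+2.1, 17.8+2.1, -1.8+2.1] = [12.500,19.900,0.300]
diag = √(29²+29²+8.9²) = √1761.21 = 41.967


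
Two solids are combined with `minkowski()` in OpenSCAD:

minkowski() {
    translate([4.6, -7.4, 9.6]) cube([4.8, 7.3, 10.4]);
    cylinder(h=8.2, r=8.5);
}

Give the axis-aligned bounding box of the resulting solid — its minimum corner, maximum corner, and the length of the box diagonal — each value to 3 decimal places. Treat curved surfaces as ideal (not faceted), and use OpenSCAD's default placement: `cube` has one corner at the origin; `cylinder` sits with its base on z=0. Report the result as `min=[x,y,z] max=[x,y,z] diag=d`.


min=[-3.900,-15.900,9.600] max=[17.900,8.400,28.200] diag=37.572

A = translate([4.6, -7.4, 9.6]) cube([4.8, 7.3, 10.4]) → bbox [4.6,-7.4,9.6] .. [9.4,-0.1,20]
B = cylinder(h=8.2, r=8.5) → bbox [-8.5,-8.5,0] .. [8.5,8.5,8.2]
lo = A.lo+B.lo = [4.6-8.5, -7.4-8.5, 9.6+0] = [-3.900,-15.900,9.600]
hi = A.hi+B.hi = [9.4+8.5, -0.1+8.5, 20+8.2] = [17.900,8.400,28.200]
diag = √(21.8²+24.3²+18.6²) = √1411.69 = 37.572


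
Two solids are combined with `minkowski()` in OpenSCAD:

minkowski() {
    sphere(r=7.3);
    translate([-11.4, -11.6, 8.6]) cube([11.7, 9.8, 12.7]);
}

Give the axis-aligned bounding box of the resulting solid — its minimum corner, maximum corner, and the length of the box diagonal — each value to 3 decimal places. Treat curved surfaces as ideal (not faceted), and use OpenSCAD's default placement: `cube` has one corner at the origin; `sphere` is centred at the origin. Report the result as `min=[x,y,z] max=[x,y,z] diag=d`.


A = translate([-11.4, -11.6, 8.6]) cube([11.7, 9.8, 12.7]) → bbox [-11.4,-11.6,8.6] .. [0.3,-1.8,21.3]
B = sphere(r=7.3) → bbox [-7.3,-7.3,-7.3] .. [7.3,7.3,7.3]
lo = A.lo+B.lo = [-11.4-7.3, -11.6-7.3, 8.6-7.3] = [-18.700,-18.900,1.300]
hi = A.hi+B.hi = [0.3+7.3, -1.8+7.3, 21.3+7.3] = [7.600,5.500,28.600]
diag = √(26.3²+24.4²+27.3²) = √2032.34 = 45.081

min=[-18.700,-18.900,1.300] max=[7.600,5.500,28.600] diag=45.081


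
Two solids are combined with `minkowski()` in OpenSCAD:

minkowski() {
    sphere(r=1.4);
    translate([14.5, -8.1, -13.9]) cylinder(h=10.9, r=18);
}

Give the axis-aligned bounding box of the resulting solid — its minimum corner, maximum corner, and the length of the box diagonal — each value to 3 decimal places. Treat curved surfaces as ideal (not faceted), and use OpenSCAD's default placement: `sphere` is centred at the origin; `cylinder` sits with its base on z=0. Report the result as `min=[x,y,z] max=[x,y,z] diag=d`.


min=[-4.900,-27.500,-15.300] max=[33.900,11.300,-1.600] diag=56.556

A = translate([14.5, -8.1, -13.9]) cylinder(h=10.9, r=18) → bbox [-3.5,-26.1,-13.9] .. [32.5,9.9,-3]
B = sphere(r=1.4) → bbox [-1.4,-1.4,-1.4] .. [1.4,1.4,1.4]
lo = A.lo+B.lo = [-3.5-1.4, -26.1-1.4, -13.9-1.4] = [-4.900,-27.500,-15.300]
hi = A.hi+B.hi = [32.5+1.4, 9.9+1.4, -3+1.4] = [33.900,11.300,-1.600]
diag = √(38.8²+38.8²+13.7²) = √3198.57 = 56.556


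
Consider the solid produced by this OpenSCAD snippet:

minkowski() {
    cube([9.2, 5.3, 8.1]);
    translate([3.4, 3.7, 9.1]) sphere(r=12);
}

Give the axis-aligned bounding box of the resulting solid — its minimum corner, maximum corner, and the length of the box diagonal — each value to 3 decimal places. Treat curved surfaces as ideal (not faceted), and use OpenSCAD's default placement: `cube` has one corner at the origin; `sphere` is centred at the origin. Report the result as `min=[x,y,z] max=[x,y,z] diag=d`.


A = translate([3.4, 3.7, 9.1]) sphere(r=12) → bbox [-8.6,-8.3,-2.9] .. [15.4,15.7,21.1]
B = cube([9.2, 5.3, 8.1]) → bbox [0,0,0] .. [9.2,5.3,8.1]
lo = A.lo+B.lo = [-8.6+0, -8.3+0, -2.9+0] = [-8.600,-8.300,-2.900]
hi = A.hi+B.hi = [15.4+9.2, 15.7+5.3, 21.1+8.1] = [24.600,21.000,29.200]
diag = √(33.2²+29.3²+32.1²) = √2991.14 = 54.691

min=[-8.600,-8.300,-2.900] max=[24.600,21.000,29.200] diag=54.691


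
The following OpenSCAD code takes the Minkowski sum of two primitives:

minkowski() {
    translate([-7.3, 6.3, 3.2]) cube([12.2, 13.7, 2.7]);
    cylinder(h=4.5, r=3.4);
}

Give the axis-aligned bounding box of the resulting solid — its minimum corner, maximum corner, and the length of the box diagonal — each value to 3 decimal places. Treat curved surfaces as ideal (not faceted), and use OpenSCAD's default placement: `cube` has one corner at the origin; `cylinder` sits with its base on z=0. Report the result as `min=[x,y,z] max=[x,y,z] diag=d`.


A = translate([-7.3, 6.3, 3.2]) cube([12.2, 13.7, 2.7]) → bbox [-7.3,6.3,3.2] .. [4.9,20,5.9]
B = cylinder(h=4.5, r=3.4) → bbox [-3.4,-3.4,0] .. [3.4,3.4,4.5]
lo = A.lo+B.lo = [-7.3-3.4, 6.3-3.4, 3.2+0] = [-10.700,2.900,3.200]
hi = A.hi+B.hi = [4.9+3.4, 20+3.4, 5.9+4.5] = [8.300,23.400,10.400]
diag = √(19²+20.5²+7.2²) = √833.09 = 28.863

min=[-10.700,2.900,3.200] max=[8.300,23.400,10.400] diag=28.863
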